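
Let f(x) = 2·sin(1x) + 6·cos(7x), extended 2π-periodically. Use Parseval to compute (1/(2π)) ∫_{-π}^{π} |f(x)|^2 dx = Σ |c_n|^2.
Σ |c_n|^2 = 20

Expand |f|^2 and use orthogonality of {sin(nx), cos(mx)} on [-π, π]:
  ∫_{-π}^{π} sin(nx)^2 dx = π, ∫ cos(mx)^2 dx = π, and cross terms integrate to 0.
So ∫_{-π}^{π} f(x)^2 dx = 2^2 · π + 6^2 · π = (4 + 36)π.
Divide by 2π: (4 + 36)/2 = 20.
By Parseval, this equals Σ |c_n|^2.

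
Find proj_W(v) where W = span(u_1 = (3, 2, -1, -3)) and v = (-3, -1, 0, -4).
proj_W(v) = (3/23, 2/23, -1/23, -3/23)

Set up U = [u_1 | ... | u_1] ∈ R^(4×1). The projector onto W = col(U) is P = U (U^T U)^(-1) U^T.
Compute U^T U =
  [23],
and U^T v = (1).
Solve U^T U · c = U^T v for the coefficients: c = (1/23). The projection is proj_W(v) = U c.
Check: (v - proj_W(v)) · u_1 = 0  (should be 0).
Result: proj_W(v) = (3/23, 2/23, -1/23, -3/23).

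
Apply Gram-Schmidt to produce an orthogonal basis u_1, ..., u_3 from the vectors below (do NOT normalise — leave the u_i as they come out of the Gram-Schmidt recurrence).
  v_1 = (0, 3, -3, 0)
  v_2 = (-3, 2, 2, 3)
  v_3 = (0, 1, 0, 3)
Orthogonal basis:
  u_1 = (0, 3, -3, 0)
  u_2 = (-3, 2, 2, 3)
  u_3 = (33/26, -9/26, -9/26, 45/26)

Apply the Gram-Schmidt recurrence
  u_1 = v_1
  u_i = v_i − Σ_{j<i} ((v_i · u_j) / (u_j · u_j)) · u_j.

Step by step this gives:
  u_1 = (0, 3, -3, 0)
  u_2 = (-3, 2, 2, 3)
  u_3 = (33/26, -9/26, -9/26, 45/26)

Orthogonality check:
  u_2 · u_1 = 0 (should be 0)
  u_3 · u_1 = 0 (should be 0)
  u_3 · u_2 = 0 (should be 0)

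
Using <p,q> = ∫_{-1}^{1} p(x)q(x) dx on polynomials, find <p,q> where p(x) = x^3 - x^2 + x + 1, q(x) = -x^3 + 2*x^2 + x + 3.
<p,q> = 172/35

Expand the product: p(x)·q(x) = -x^6 + 3*x^5 - 2*x^4 + 3*x^3 + 4*x + 3.
∫_{-1}^{1} of each monomial x^k gives [2/(k+1) if k even, 0 if k odd]. Integrating term-by-term (or equivalently evaluating the antiderivative F(x) = -x^7/7 + x^6/2 - 2*x^5/5 + 3*x^4/4 + 2*x^2 + 3*x at the endpoints):
  F(1) − F(−1) = 799/140 − (111/140) = 172/35.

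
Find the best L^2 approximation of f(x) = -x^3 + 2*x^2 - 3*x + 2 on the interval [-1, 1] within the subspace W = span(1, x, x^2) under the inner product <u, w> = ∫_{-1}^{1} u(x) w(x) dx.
g(x) = 2*x^2 - 18*x/5 + 2

The best approximation g ∈ W is the orthogonal projection of f onto W. Writing g = a_0 + a_1 x + a_2 x^2, the coefficients solve the normal equations G · a = b where
  G_{ij} = <φ_i, φ_j> and b_i = <f, φ_i>, with φ_0 = 1, φ_1 = x, φ_2 = x^2.
G =
  [2, 0, 2/3]
  [0, 2/3, 0]
  [2/3, 0, 2/5],
b = (16/3, -12/5, 32/15).
Solving gives a_0 = 2, a_1 = -18/5, a_2 = 2, so
  g(x) = 2*x^2 - 18*x/5 + 2.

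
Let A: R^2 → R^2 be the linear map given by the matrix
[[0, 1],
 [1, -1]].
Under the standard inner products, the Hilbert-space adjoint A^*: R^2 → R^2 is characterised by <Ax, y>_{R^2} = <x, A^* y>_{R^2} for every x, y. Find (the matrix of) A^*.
A^* = A^T =
[[0, 1],
 [1, -1]]

For real matrices with standard dot products, the defining identity <Ax, y> = <x, A^* y> gives (Ax)^T y = x^T (A^*) y, i.e. x^T A^T y = x^T (A^*) y. Since this holds for all x, y, we must have A^* = A^T. Therefore
A^* =
[[0, 1],
 [1, -1]].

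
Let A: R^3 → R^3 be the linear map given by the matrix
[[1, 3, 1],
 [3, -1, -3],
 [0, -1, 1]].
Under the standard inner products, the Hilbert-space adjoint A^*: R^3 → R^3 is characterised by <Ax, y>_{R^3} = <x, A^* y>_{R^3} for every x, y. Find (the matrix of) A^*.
A^* = A^T =
[[1, 3, 0],
 [3, -1, -1],
 [1, -3, 1]]

For real matrices with standard dot products, the defining identity <Ax, y> = <x, A^* y> gives (Ax)^T y = x^T (A^*) y, i.e. x^T A^T y = x^T (A^*) y. Since this holds for all x, y, we must have A^* = A^T. Therefore
A^* =
[[1, 3, 0],
 [3, -1, -1],
 [1, -3, 1]].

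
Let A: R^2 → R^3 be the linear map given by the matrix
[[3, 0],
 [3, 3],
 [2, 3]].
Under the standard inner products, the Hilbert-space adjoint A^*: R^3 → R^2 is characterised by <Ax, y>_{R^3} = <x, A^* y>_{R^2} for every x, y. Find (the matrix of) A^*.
A^* = A^T =
[[3, 3, 2],
 [0, 3, 3]]

For real matrices with standard dot products, the defining identity <Ax, y> = <x, A^* y> gives (Ax)^T y = x^T (A^*) y, i.e. x^T A^T y = x^T (A^*) y. Since this holds for all x, y, we must have A^* = A^T. Therefore
A^* =
[[3, 3, 2],
 [0, 3, 3]].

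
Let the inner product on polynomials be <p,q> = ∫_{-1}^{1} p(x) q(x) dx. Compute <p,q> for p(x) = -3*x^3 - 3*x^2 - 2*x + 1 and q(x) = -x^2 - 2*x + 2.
<p,q> = 28/5

Expand the product: p(x)·q(x) = 3*x^5 + 9*x^4 + 2*x^3 - 3*x^2 - 6*x + 2.
∫_{-1}^{1} of each monomial x^k gives [2/(k+1) if k even, 0 if k odd]. Integrating term-by-term (or equivalently evaluating the antiderivative F(x) = x^6/2 + 9*x^5/5 + x^4/2 - x^3 - 3*x^2 + 2*x at the endpoints):
  F(1) − F(−1) = 4/5 − (-24/5) = 28/5.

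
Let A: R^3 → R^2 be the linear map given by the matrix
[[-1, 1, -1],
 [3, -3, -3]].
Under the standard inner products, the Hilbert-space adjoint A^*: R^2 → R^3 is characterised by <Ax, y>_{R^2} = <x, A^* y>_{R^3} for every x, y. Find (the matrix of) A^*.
A^* = A^T =
[[-1, 3],
 [1, -3],
 [-1, -3]]

For real matrices with standard dot products, the defining identity <Ax, y> = <x, A^* y> gives (Ax)^T y = x^T (A^*) y, i.e. x^T A^T y = x^T (A^*) y. Since this holds for all x, y, we must have A^* = A^T. Therefore
A^* =
[[-1, 3],
 [1, -3],
 [-1, -3]].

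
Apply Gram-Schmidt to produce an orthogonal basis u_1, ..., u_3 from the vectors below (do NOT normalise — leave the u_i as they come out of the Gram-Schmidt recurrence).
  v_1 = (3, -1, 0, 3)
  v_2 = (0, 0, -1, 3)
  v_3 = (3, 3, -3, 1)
Orthogonal basis:
  u_1 = (3, -1, 0, 3)
  u_2 = (-27/19, 9/19, -1, 30/19)
  u_3 = (219/109, 363/109, -294/109, -98/109)

Apply the Gram-Schmidt recurrence
  u_1 = v_1
  u_i = v_i − Σ_{j<i} ((v_i · u_j) / (u_j · u_j)) · u_j.

Step by step this gives:
  u_1 = (3, -1, 0, 3)
  u_2 = (-27/19, 9/19, -1, 30/19)
  u_3 = (219/109, 363/109, -294/109, -98/109)

Orthogonality check:
  u_2 · u_1 = 0 (should be 0)
  u_3 · u_1 = 0 (should be 0)
  u_3 · u_2 = 0 (should be 0)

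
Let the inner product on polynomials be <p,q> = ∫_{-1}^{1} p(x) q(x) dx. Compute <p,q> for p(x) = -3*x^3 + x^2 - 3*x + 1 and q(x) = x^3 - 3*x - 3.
<p,q> = -16/35

Expand the product: p(x)·q(x) = -3*x^6 + x^5 + 6*x^4 + 7*x^3 + 6*x^2 + 6*x - 3.
∫_{-1}^{1} of each monomial x^k gives [2/(k+1) if k even, 0 if k odd]. Integrating term-by-term (or equivalently evaluating the antiderivative F(x) = -3*x^7/7 + x^6/6 + 6*x^5/5 + 7*x^4/4 + 2*x^3 + 3*x^2 - 3*x at the endpoints):
  F(1) − F(−1) = 1969/420 − (2161/420) = -16/35.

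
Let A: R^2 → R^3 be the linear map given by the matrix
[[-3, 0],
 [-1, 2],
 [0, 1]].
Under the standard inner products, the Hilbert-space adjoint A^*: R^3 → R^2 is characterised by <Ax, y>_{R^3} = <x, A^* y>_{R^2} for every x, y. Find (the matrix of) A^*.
A^* = A^T =
[[-3, -1, 0],
 [0, 2, 1]]

For real matrices with standard dot products, the defining identity <Ax, y> = <x, A^* y> gives (Ax)^T y = x^T (A^*) y, i.e. x^T A^T y = x^T (A^*) y. Since this holds for all x, y, we must have A^* = A^T. Therefore
A^* =
[[-3, -1, 0],
 [0, 2, 1]].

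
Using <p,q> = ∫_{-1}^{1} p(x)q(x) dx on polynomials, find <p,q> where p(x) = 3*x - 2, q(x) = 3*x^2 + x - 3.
<p,q> = 10

Expand the product: p(x)·q(x) = 9*x^3 - 3*x^2 - 11*x + 6.
∫_{-1}^{1} of each monomial x^k gives [2/(k+1) if k even, 0 if k odd]. Integrating term-by-term (or equivalently evaluating the antiderivative F(x) = 9*x^4/4 - x^3 - 11*x^2/2 + 6*x at the endpoints):
  F(1) − F(−1) = 7/4 − (-33/4) = 10.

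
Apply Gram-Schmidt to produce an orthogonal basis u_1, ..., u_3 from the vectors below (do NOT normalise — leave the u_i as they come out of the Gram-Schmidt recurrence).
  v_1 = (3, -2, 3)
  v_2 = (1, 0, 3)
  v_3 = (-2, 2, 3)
Orthogonal basis:
  u_1 = (3, -2, 3)
  u_2 = (-7/11, 12/11, 15/11)
  u_3 = (-9/19, -9/19, 3/19)

Apply the Gram-Schmidt recurrence
  u_1 = v_1
  u_i = v_i − Σ_{j<i} ((v_i · u_j) / (u_j · u_j)) · u_j.

Step by step this gives:
  u_1 = (3, -2, 3)
  u_2 = (-7/11, 12/11, 15/11)
  u_3 = (-9/19, -9/19, 3/19)

Orthogonality check:
  u_2 · u_1 = 0 (should be 0)
  u_3 · u_1 = 0 (should be 0)
  u_3 · u_2 = 0 (should be 0)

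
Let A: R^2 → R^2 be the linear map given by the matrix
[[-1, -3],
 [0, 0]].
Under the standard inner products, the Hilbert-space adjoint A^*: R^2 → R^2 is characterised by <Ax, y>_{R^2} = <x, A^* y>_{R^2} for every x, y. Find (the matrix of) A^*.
A^* = A^T =
[[-1, 0],
 [-3, 0]]

For real matrices with standard dot products, the defining identity <Ax, y> = <x, A^* y> gives (Ax)^T y = x^T (A^*) y, i.e. x^T A^T y = x^T (A^*) y. Since this holds for all x, y, we must have A^* = A^T. Therefore
A^* =
[[-1, 0],
 [-3, 0]].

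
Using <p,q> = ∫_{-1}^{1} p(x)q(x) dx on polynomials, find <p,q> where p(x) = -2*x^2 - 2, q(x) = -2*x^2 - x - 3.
<p,q> = 304/15

Expand the product: p(x)·q(x) = 4*x^4 + 2*x^3 + 10*x^2 + 2*x + 6.
∫_{-1}^{1} of each monomial x^k gives [2/(k+1) if k even, 0 if k odd]. Integrating term-by-term (or equivalently evaluating the antiderivative F(x) = 4*x^5/5 + x^4/2 + 10*x^3/3 + x^2 + 6*x at the endpoints):
  F(1) − F(−1) = 349/30 − (-259/30) = 304/15.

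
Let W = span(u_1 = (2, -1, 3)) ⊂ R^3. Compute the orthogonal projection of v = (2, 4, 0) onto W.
proj_W(v) = (0, 0, 0)

Set up U = [u_1 | ... | u_1] ∈ R^(3×1). The projector onto W = col(U) is P = U (U^T U)^(-1) U^T.
Compute U^T U =
  [14],
and U^T v = (0).
Solve U^T U · c = U^T v for the coefficients: c = (0). The projection is proj_W(v) = U c.
Check: (v - proj_W(v)) · u_1 = 0  (should be 0).
Result: proj_W(v) = (0, 0, 0).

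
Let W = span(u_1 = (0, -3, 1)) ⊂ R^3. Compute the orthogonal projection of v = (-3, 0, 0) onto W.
proj_W(v) = (0, 0, 0)

Set up U = [u_1 | ... | u_1] ∈ R^(3×1). The projector onto W = col(U) is P = U (U^T U)^(-1) U^T.
Compute U^T U =
  [10],
and U^T v = (0).
Solve U^T U · c = U^T v for the coefficients: c = (0). The projection is proj_W(v) = U c.
Check: (v - proj_W(v)) · u_1 = 0  (should be 0).
Result: proj_W(v) = (0, 0, 0).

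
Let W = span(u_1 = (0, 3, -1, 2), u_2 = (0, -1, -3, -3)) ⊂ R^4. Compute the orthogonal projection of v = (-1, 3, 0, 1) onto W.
proj_W(v) = (0, 537/230, -119/230, 40/23)

Set up U = [u_1 | ... | u_2] ∈ R^(4×2). The projector onto W = col(U) is P = U (U^T U)^(-1) U^T.
Compute U^T U =
  [14, -6]
  [-6, 19],
and U^T v = (11, -6).
Solve U^T U · c = U^T v for the coefficients: c = (173/230, -9/115). The projection is proj_W(v) = U c.
Check: (v - proj_W(v)) · u_1 = 0  (should be 0).
Check: (v - proj_W(v)) · u_2 = 0  (should be 0).
Result: proj_W(v) = (0, 537/230, -119/230, 40/23).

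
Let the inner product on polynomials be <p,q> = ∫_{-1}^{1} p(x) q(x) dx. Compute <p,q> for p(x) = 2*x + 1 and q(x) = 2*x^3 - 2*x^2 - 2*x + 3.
<p,q> = 18/5

Expand the product: p(x)·q(x) = 4*x^4 - 2*x^3 - 6*x^2 + 4*x + 3.
∫_{-1}^{1} of each monomial x^k gives [2/(k+1) if k even, 0 if k odd]. Integrating term-by-term (or equivalently evaluating the antiderivative F(x) = 4*x^5/5 - x^4/2 - 2*x^3 + 2*x^2 + 3*x at the endpoints):
  F(1) − F(−1) = 33/10 − (-3/10) = 18/5.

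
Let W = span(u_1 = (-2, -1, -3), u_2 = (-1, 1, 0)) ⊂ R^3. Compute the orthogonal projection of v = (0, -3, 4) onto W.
proj_W(v) = (7/3, -2/3, 5/3)

Set up U = [u_1 | ... | u_2] ∈ R^(3×2). The projector onto W = col(U) is P = U (U^T U)^(-1) U^T.
Compute U^T U =
  [14, 1]
  [1, 2],
and U^T v = (-9, -3).
Solve U^T U · c = U^T v for the coefficients: c = (-5/9, -11/9). The projection is proj_W(v) = U c.
Check: (v - proj_W(v)) · u_1 = 0  (should be 0).
Check: (v - proj_W(v)) · u_2 = 0  (should be 0).
Result: proj_W(v) = (7/3, -2/3, 5/3).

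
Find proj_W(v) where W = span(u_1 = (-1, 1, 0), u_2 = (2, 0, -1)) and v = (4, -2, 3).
proj_W(v) = (8/3, -10/3, 1/3)

Set up U = [u_1 | ... | u_2] ∈ R^(3×2). The projector onto W = col(U) is P = U (U^T U)^(-1) U^T.
Compute U^T U =
  [2, -2]
  [-2, 5],
and U^T v = (-6, 5).
Solve U^T U · c = U^T v for the coefficients: c = (-10/3, -1/3). The projection is proj_W(v) = U c.
Check: (v - proj_W(v)) · u_1 = 0  (should be 0).
Check: (v - proj_W(v)) · u_2 = 0  (should be 0).
Result: proj_W(v) = (8/3, -10/3, 1/3).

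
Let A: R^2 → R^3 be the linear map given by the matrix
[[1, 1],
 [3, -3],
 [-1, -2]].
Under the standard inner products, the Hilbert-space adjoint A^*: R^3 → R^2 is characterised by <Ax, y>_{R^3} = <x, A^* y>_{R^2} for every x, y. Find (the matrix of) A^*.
A^* = A^T =
[[1, 3, -1],
 [1, -3, -2]]

For real matrices with standard dot products, the defining identity <Ax, y> = <x, A^* y> gives (Ax)^T y = x^T (A^*) y, i.e. x^T A^T y = x^T (A^*) y. Since this holds for all x, y, we must have A^* = A^T. Therefore
A^* =
[[1, 3, -1],
 [1, -3, -2]].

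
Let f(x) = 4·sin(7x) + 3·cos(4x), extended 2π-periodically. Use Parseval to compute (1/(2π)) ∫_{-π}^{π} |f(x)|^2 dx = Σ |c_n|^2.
Σ |c_n|^2 = 25/2

Expand |f|^2 and use orthogonality of {sin(nx), cos(mx)} on [-π, π]:
  ∫_{-π}^{π} sin(nx)^2 dx = π, ∫ cos(mx)^2 dx = π, and cross terms integrate to 0.
So ∫_{-π}^{π} f(x)^2 dx = 4^2 · π + 3^2 · π = (16 + 9)π.
Divide by 2π: (16 + 9)/2 = 25/2.
By Parseval, this equals Σ |c_n|^2.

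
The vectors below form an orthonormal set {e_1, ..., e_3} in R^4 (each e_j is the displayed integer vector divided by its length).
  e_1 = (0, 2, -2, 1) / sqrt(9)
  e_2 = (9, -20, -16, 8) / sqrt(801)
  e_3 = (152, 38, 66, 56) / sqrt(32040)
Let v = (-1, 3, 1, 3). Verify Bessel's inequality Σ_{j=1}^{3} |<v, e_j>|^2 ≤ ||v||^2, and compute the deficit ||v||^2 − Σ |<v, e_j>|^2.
Σ |<v, e_j>|^2 = 508/45; ||v||^2 = 20; deficit = 392/45

Write each e_j = u_j / sqrt(<u_j, u_j>) where u_j is the displayed integer vector. Then <v, e_j> = <v, u_j> / sqrt(<u_j, u_j>), so |<v, e_j>|^2 = <v, u_j>^2 / <u_j, u_j>.
Coefficients: <v, e_1> = 7/sqrt(9), <v, e_2> = -61/sqrt(801), <v, e_3> = 196/sqrt(32040).
Square and sum: Σ |<v, e_j>|^2 = 508/45.
Compute ||v||^2 = v·v = 20.
Deficit = 20 − 508/45 = 392/45 ≥ 0, confirming Bessel's inequality. (The deficit equals ||v − Σ <v,e_j> e_j||^2, the squared distance from v to span{e_j}.)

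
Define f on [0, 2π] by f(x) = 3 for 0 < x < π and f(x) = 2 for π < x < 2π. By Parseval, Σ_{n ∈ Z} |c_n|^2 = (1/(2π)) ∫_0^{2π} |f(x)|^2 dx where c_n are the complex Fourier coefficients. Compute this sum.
Σ |c_n|^2 = 13/2

Parseval equates the L^2 energy of f (normalised by 1/(2π)) with the ℓ^2 sum of its Fourier coefficients: (1/(2π)) ∫_0^{2π} |f|^2 = Σ |c_n|^2.
Compute the left side: (1/(2π)) [∫_0^π 3^2 dx + ∫_π^{2π} 2^2 dx] = (1/(2π)) · (9π + 4π) = (9 + 4)/2 = 13/2.
So Σ_{n ∈ Z} |c_n|^2 = 13/2.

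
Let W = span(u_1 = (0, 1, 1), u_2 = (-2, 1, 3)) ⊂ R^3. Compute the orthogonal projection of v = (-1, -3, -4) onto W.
proj_W(v) = (-1/3, -11/3, -10/3)

Set up U = [u_1 | ... | u_2] ∈ R^(3×2). The projector onto W = col(U) is P = U (U^T U)^(-1) U^T.
Compute U^T U =
  [2, 4]
  [4, 14],
and U^T v = (-7, -13).
Solve U^T U · c = U^T v for the coefficients: c = (-23/6, 1/6). The projection is proj_W(v) = U c.
Check: (v - proj_W(v)) · u_1 = 0  (should be 0).
Check: (v - proj_W(v)) · u_2 = 0  (should be 0).
Result: proj_W(v) = (-1/3, -11/3, -10/3).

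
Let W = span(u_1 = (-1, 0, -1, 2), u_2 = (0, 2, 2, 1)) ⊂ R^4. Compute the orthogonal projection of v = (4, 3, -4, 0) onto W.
proj_W(v) = (0, -4/9, -4/9, -2/9)

Set up U = [u_1 | ... | u_2] ∈ R^(4×2). The projector onto W = col(U) is P = U (U^T U)^(-1) U^T.
Compute U^T U =
  [6, 0]
  [0, 9],
and U^T v = (0, -2).
Solve U^T U · c = U^T v for the coefficients: c = (0, -2/9). The projection is proj_W(v) = U c.
Check: (v - proj_W(v)) · u_1 = 0  (should be 0).
Check: (v - proj_W(v)) · u_2 = 0  (should be 0).
Result: proj_W(v) = (0, -4/9, -4/9, -2/9).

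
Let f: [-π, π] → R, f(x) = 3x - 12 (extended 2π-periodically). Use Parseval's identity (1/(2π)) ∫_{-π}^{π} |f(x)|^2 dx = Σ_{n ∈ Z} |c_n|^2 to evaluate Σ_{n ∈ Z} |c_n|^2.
Σ |c_n|^2 = 3π^2 + 144

Expand and integrate term by term over [-π, π]:
  ∫ (3x)^2 dx = 9·(2π^3/3); ∫ 2·3·(-12)·x dx = 0 (odd integrand); ∫ (-12)^2 dx = 144·2π.
So (1/(2π)) ∫_{-π}^{π} (3x - 12)^2 dx = 9π^2/3 + 144 = 3π^2 + 144.
Parseval ⇒ Σ |c_n|^2 = 3π^2 + 144.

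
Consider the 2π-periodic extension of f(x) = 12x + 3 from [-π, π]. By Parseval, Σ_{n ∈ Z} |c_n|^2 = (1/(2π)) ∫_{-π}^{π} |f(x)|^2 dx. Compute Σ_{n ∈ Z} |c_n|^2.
Σ |c_n|^2 = 48π^2 + 9

Expand and integrate term by term over [-π, π]:
  ∫ (12x)^2 dx = 144·(2π^3/3); ∫ 2·12·(3)·x dx = 0 (odd integrand); ∫ 3^2 dx = 9·2π.
So (1/(2π)) ∫_{-π}^{π} (12x + 3)^2 dx = 144π^2/3 + 9 = 48π^2 + 9.
Parseval ⇒ Σ |c_n|^2 = 48π^2 + 9.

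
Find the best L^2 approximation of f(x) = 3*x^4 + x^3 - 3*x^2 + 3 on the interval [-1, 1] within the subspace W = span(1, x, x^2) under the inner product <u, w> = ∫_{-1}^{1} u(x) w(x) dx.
g(x) = -3*x^2/7 + 3*x/5 + 96/35

The best approximation g ∈ W is the orthogonal projection of f onto W. Writing g = a_0 + a_1 x + a_2 x^2, the coefficients solve the normal equations G · a = b where
  G_{ij} = <φ_i, φ_j> and b_i = <f, φ_i>, with φ_0 = 1, φ_1 = x, φ_2 = x^2.
G =
  [2, 0, 2/3]
  [0, 2/3, 0]
  [2/3, 0, 2/5],
b = (26/5, 2/5, 58/35).
Solving gives a_0 = 96/35, a_1 = 3/5, a_2 = -3/7, so
  g(x) = -3*x^2/7 + 3*x/5 + 96/35.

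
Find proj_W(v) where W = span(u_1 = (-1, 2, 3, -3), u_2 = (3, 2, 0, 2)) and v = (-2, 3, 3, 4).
proj_W(v) = (251/183, 334/183, 125/122, 43/366)

Set up U = [u_1 | ... | u_2] ∈ R^(4×2). The projector onto W = col(U) is P = U (U^T U)^(-1) U^T.
Compute U^T U =
  [23, -5]
  [-5, 17],
and U^T v = (5, 8).
Solve U^T U · c = U^T v for the coefficients: c = (125/366, 209/366). The projection is proj_W(v) = U c.
Check: (v - proj_W(v)) · u_1 = 0  (should be 0).
Check: (v - proj_W(v)) · u_2 = 0  (should be 0).
Result: proj_W(v) = (251/183, 334/183, 125/122, 43/366).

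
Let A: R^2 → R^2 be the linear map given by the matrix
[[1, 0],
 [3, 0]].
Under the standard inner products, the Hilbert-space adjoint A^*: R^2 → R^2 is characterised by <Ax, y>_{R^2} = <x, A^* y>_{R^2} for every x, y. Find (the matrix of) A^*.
A^* = A^T =
[[1, 3],
 [0, 0]]

For real matrices with standard dot products, the defining identity <Ax, y> = <x, A^* y> gives (Ax)^T y = x^T (A^*) y, i.e. x^T A^T y = x^T (A^*) y. Since this holds for all x, y, we must have A^* = A^T. Therefore
A^* =
[[1, 3],
 [0, 0]].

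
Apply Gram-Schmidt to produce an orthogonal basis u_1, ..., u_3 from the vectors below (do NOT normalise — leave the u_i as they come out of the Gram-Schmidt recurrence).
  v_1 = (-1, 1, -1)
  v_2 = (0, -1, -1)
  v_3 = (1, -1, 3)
Orthogonal basis:
  u_1 = (-1, 1, -1)
  u_2 = (0, -1, -1)
  u_3 = (-2/3, -1/3, 1/3)

Apply the Gram-Schmidt recurrence
  u_1 = v_1
  u_i = v_i − Σ_{j<i} ((v_i · u_j) / (u_j · u_j)) · u_j.

Step by step this gives:
  u_1 = (-1, 1, -1)
  u_2 = (0, -1, -1)
  u_3 = (-2/3, -1/3, 1/3)

Orthogonality check:
  u_2 · u_1 = 0 (should be 0)
  u_3 · u_1 = 0 (should be 0)
  u_3 · u_2 = 0 (should be 0)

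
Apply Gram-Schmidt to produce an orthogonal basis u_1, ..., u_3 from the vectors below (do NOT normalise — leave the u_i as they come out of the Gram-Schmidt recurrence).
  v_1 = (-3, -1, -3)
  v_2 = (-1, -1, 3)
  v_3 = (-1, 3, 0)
Orthogonal basis:
  u_1 = (-3, -1, -3)
  u_2 = (-34/19, -24/19, 42/19)
  u_3 = (-63/46, 63/23, 21/46)

Apply the Gram-Schmidt recurrence
  u_1 = v_1
  u_i = v_i − Σ_{j<i} ((v_i · u_j) / (u_j · u_j)) · u_j.

Step by step this gives:
  u_1 = (-3, -1, -3)
  u_2 = (-34/19, -24/19, 42/19)
  u_3 = (-63/46, 63/23, 21/46)

Orthogonality check:
  u_2 · u_1 = 0 (should be 0)
  u_3 · u_1 = 0 (should be 0)
  u_3 · u_2 = 0 (should be 0)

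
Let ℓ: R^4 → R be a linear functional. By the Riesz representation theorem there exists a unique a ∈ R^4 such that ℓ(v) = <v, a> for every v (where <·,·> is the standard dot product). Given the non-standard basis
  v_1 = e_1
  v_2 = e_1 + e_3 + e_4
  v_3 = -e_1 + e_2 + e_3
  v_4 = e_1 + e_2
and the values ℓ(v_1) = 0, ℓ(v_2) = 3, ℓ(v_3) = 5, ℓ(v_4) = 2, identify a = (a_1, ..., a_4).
a = (0, 2, 3, 0)

Write a = (a_1, ..., a_4) in the standard basis. For each basis vector v_i, ℓ(v_i) = <v_i, a> is a linear equation in the a_j's. Collect the n equations into a matrix system V a = ℓ, where row i of V is v_i (expressed in the standard basis). Since V is invertible (lower-triangular with 1s on the diagonal, up to permutation), solve by back-substitution:
  V =
[[1, 0, 0, 0],
 [1, 0, 1, 1],
 [-1, 1, 1, 0],
 [1, 1, 0, 0]]
  V a = (0, 3, 5, 2)
Solving gives a = (0, 2, 3, 0).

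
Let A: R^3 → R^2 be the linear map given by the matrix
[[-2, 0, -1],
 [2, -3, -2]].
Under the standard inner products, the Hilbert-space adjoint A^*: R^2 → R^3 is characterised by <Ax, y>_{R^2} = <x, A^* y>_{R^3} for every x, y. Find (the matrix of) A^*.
A^* = A^T =
[[-2, 2],
 [0, -3],
 [-1, -2]]

For real matrices with standard dot products, the defining identity <Ax, y> = <x, A^* y> gives (Ax)^T y = x^T (A^*) y, i.e. x^T A^T y = x^T (A^*) y. Since this holds for all x, y, we must have A^* = A^T. Therefore
A^* =
[[-2, 2],
 [0, -3],
 [-1, -2]].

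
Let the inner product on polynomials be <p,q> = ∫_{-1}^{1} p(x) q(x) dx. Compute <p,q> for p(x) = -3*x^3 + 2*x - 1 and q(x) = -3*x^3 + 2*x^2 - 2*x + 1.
<p,q> = -24/7

Expand the product: p(x)·q(x) = 9*x^6 - 6*x^5 + 4*x^3 - 6*x^2 + 4*x - 1.
∫_{-1}^{1} of each monomial x^k gives [2/(k+1) if k even, 0 if k odd]. Integrating term-by-term (or equivalently evaluating the antiderivative F(x) = 9*x^7/7 - x^6 + x^4 - 2*x^3 + 2*x^2 - x at the endpoints):
  F(1) − F(−1) = 2/7 − (26/7) = -24/7.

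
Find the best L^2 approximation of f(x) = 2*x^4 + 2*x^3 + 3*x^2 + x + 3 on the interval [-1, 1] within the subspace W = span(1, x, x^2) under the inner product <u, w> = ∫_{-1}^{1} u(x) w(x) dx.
g(x) = 33*x^2/7 + 11*x/5 + 99/35

The best approximation g ∈ W is the orthogonal projection of f onto W. Writing g = a_0 + a_1 x + a_2 x^2, the coefficients solve the normal equations G · a = b where
  G_{ij} = <φ_i, φ_j> and b_i = <f, φ_i>, with φ_0 = 1, φ_1 = x, φ_2 = x^2.
G =
  [2, 0, 2/3]
  [0, 2/3, 0]
  [2/3, 0, 2/5],
b = (44/5, 22/15, 132/35).
Solving gives a_0 = 99/35, a_1 = 11/5, a_2 = 33/7, so
  g(x) = 33*x^2/7 + 11*x/5 + 99/35.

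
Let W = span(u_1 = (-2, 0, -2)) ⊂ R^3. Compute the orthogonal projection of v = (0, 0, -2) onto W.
proj_W(v) = (-1, 0, -1)

Set up U = [u_1 | ... | u_1] ∈ R^(3×1). The projector onto W = col(U) is P = U (U^T U)^(-1) U^T.
Compute U^T U =
  [8],
and U^T v = (4).
Solve U^T U · c = U^T v for the coefficients: c = (1/2). The projection is proj_W(v) = U c.
Check: (v - proj_W(v)) · u_1 = 0  (should be 0).
Result: proj_W(v) = (-1, 0, -1).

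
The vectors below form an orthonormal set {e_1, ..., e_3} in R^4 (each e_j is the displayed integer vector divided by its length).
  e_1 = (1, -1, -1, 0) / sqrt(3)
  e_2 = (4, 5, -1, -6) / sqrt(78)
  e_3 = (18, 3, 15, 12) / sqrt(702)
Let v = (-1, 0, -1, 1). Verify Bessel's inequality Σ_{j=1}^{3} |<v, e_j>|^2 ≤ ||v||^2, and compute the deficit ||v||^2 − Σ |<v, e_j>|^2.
Σ |<v, e_j>|^2 = 5/3; ||v||^2 = 3; deficit = 4/3

Write each e_j = u_j / sqrt(<u_j, u_j>) where u_j is the displayed integer vector. Then <v, e_j> = <v, u_j> / sqrt(<u_j, u_j>), so |<v, e_j>|^2 = <v, u_j>^2 / <u_j, u_j>.
Coefficients: <v, e_1> = 0/sqrt(3), <v, e_2> = -9/sqrt(78), <v, e_3> = -21/sqrt(702).
Square and sum: Σ |<v, e_j>|^2 = 5/3.
Compute ||v||^2 = v·v = 3.
Deficit = 3 − 5/3 = 4/3 ≥ 0, confirming Bessel's inequality. (The deficit equals ||v − Σ <v,e_j> e_j||^2, the squared distance from v to span{e_j}.)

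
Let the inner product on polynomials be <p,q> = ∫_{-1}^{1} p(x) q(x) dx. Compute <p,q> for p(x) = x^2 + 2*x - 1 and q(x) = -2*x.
<p,q> = -8/3

Expand the product: p(x)·q(x) = -2*x^3 - 4*x^2 + 2*x.
∫_{-1}^{1} of each monomial x^k gives [2/(k+1) if k even, 0 if k odd]. Integrating term-by-term (or equivalently evaluating the antiderivative F(x) = -x^4/2 - 4*x^3/3 + x^2 at the endpoints):
  F(1) − F(−1) = -5/6 − (11/6) = -8/3.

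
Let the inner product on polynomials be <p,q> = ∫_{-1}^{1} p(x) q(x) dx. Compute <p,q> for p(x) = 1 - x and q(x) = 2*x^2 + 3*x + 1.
<p,q> = 4/3

Expand the product: p(x)·q(x) = -2*x^3 - x^2 + 2*x + 1.
∫_{-1}^{1} of each monomial x^k gives [2/(k+1) if k even, 0 if k odd]. Integrating term-by-term (or equivalently evaluating the antiderivative F(x) = -x^4/2 - x^3/3 + x^2 + x at the endpoints):
  F(1) − F(−1) = 7/6 − (-1/6) = 4/3.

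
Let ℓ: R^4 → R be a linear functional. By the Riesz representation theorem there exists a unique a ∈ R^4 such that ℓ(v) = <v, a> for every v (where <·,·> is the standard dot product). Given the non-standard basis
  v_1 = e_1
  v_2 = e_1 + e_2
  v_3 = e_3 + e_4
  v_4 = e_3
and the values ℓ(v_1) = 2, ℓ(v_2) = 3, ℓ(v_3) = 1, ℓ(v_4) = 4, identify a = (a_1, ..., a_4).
a = (2, 1, 4, -3)

Write a = (a_1, ..., a_4) in the standard basis. For each basis vector v_i, ℓ(v_i) = <v_i, a> is a linear equation in the a_j's. Collect the n equations into a matrix system V a = ℓ, where row i of V is v_i (expressed in the standard basis). Since V is invertible (lower-triangular with 1s on the diagonal, up to permutation), solve by back-substitution:
  V =
[[1, 0, 0, 0],
 [1, 1, 0, 0],
 [0, 0, 1, 1],
 [0, 0, 1, 0]]
  V a = (2, 3, 1, 4)
Solving gives a = (2, 1, 4, -3).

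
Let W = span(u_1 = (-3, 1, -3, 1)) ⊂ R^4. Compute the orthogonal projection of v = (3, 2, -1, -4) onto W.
proj_W(v) = (6/5, -2/5, 6/5, -2/5)

Set up U = [u_1 | ... | u_1] ∈ R^(4×1). The projector onto W = col(U) is P = U (U^T U)^(-1) U^T.
Compute U^T U =
  [20],
and U^T v = (-8).
Solve U^T U · c = U^T v for the coefficients: c = (-2/5). The projection is proj_W(v) = U c.
Check: (v - proj_W(v)) · u_1 = 0  (should be 0).
Result: proj_W(v) = (6/5, -2/5, 6/5, -2/5).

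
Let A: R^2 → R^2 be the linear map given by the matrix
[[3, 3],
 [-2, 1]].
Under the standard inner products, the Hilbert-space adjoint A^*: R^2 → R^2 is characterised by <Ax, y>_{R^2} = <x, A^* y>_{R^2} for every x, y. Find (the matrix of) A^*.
A^* = A^T =
[[3, -2],
 [3, 1]]

For real matrices with standard dot products, the defining identity <Ax, y> = <x, A^* y> gives (Ax)^T y = x^T (A^*) y, i.e. x^T A^T y = x^T (A^*) y. Since this holds for all x, y, we must have A^* = A^T. Therefore
A^* =
[[3, -2],
 [3, 1]].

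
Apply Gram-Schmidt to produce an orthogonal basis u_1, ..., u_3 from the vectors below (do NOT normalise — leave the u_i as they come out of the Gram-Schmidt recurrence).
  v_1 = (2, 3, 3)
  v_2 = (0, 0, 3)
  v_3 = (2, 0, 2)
Orthogonal basis:
  u_1 = (2, 3, 3)
  u_2 = (-9/11, -27/22, 39/22)
  u_3 = (18/13, -12/13, 0)

Apply the Gram-Schmidt recurrence
  u_1 = v_1
  u_i = v_i − Σ_{j<i} ((v_i · u_j) / (u_j · u_j)) · u_j.

Step by step this gives:
  u_1 = (2, 3, 3)
  u_2 = (-9/11, -27/22, 39/22)
  u_3 = (18/13, -12/13, 0)

Orthogonality check:
  u_2 · u_1 = 0 (should be 0)
  u_3 · u_1 = 0 (should be 0)
  u_3 · u_2 = 0 (should be 0)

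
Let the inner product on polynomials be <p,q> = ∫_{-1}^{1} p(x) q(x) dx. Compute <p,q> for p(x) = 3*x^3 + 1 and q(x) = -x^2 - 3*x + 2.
<p,q> = -4/15

Expand the product: p(x)·q(x) = -3*x^5 - 9*x^4 + 6*x^3 - x^2 - 3*x + 2.
∫_{-1}^{1} of each monomial x^k gives [2/(k+1) if k even, 0 if k odd]. Integrating term-by-term (or equivalently evaluating the antiderivative F(x) = -x^6/2 - 9*x^5/5 + 3*x^4/2 - x^3/3 - 3*x^2/2 + 2*x at the endpoints):
  F(1) − F(−1) = -19/30 − (-11/30) = -4/15.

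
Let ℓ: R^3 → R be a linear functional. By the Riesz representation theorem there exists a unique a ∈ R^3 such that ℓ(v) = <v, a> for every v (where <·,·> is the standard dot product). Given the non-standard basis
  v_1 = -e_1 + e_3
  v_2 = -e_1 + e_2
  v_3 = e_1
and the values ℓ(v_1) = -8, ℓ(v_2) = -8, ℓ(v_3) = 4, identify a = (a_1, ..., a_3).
a = (4, -4, -4)

Write a = (a_1, ..., a_3) in the standard basis. For each basis vector v_i, ℓ(v_i) = <v_i, a> is a linear equation in the a_j's. Collect the n equations into a matrix system V a = ℓ, where row i of V is v_i (expressed in the standard basis). Since V is invertible (lower-triangular with 1s on the diagonal, up to permutation), solve by back-substitution:
  V =
[[-1, 0, 1],
 [-1, 1, 0],
 [1, 0, 0]]
  V a = (-8, -8, 4)
Solving gives a = (4, -4, -4).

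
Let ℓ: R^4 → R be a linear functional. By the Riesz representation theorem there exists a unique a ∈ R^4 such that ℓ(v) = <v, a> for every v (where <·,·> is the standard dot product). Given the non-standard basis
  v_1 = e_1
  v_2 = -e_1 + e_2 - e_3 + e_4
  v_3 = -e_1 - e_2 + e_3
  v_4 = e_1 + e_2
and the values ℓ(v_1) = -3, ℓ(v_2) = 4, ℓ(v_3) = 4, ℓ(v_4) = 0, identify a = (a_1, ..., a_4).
a = (-3, 3, 4, 2)

Write a = (a_1, ..., a_4) in the standard basis. For each basis vector v_i, ℓ(v_i) = <v_i, a> is a linear equation in the a_j's. Collect the n equations into a matrix system V a = ℓ, where row i of V is v_i (expressed in the standard basis). Since V is invertible (lower-triangular with 1s on the diagonal, up to permutation), solve by back-substitution:
  V =
[[1, 0, 0, 0],
 [-1, 1, -1, 1],
 [-1, -1, 1, 0],
 [1, 1, 0, 0]]
  V a = (-3, 4, 4, 0)
Solving gives a = (-3, 3, 4, 2).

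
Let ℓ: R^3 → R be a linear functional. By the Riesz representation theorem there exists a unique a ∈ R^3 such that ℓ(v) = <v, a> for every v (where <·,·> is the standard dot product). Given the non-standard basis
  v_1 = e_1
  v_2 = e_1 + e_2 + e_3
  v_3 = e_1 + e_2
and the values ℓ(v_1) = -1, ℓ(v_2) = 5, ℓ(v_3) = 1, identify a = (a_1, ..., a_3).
a = (-1, 2, 4)

Write a = (a_1, ..., a_3) in the standard basis. For each basis vector v_i, ℓ(v_i) = <v_i, a> is a linear equation in the a_j's. Collect the n equations into a matrix system V a = ℓ, where row i of V is v_i (expressed in the standard basis). Since V is invertible (lower-triangular with 1s on the diagonal, up to permutation), solve by back-substitution:
  V =
[[1, 0, 0],
 [1, 1, 1],
 [1, 1, 0]]
  V a = (-1, 5, 1)
Solving gives a = (-1, 2, 4).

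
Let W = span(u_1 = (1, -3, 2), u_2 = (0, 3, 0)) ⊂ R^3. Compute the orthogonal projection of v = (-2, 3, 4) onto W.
proj_W(v) = (6/5, 3, 12/5)

Set up U = [u_1 | ... | u_2] ∈ R^(3×2). The projector onto W = col(U) is P = U (U^T U)^(-1) U^T.
Compute U^T U =
  [14, -9]
  [-9, 9],
and U^T v = (-3, 9).
Solve U^T U · c = U^T v for the coefficients: c = (6/5, 11/5). The projection is proj_W(v) = U c.
Check: (v - proj_W(v)) · u_1 = 0  (should be 0).
Check: (v - proj_W(v)) · u_2 = 0  (should be 0).
Result: proj_W(v) = (6/5, 3, 12/5).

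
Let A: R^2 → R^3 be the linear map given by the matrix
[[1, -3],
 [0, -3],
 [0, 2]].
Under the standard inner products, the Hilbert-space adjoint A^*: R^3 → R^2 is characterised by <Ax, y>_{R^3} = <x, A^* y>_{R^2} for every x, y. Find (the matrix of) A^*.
A^* = A^T =
[[1, 0, 0],
 [-3, -3, 2]]

For real matrices with standard dot products, the defining identity <Ax, y> = <x, A^* y> gives (Ax)^T y = x^T (A^*) y, i.e. x^T A^T y = x^T (A^*) y. Since this holds for all x, y, we must have A^* = A^T. Therefore
A^* =
[[1, 0, 0],
 [-3, -3, 2]].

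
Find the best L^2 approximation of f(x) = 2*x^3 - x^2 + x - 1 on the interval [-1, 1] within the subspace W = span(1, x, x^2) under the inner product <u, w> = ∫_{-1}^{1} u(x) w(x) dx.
g(x) = -x^2 + 11*x/5 - 1

The best approximation g ∈ W is the orthogonal projection of f onto W. Writing g = a_0 + a_1 x + a_2 x^2, the coefficients solve the normal equations G · a = b where
  G_{ij} = <φ_i, φ_j> and b_i = <f, φ_i>, with φ_0 = 1, φ_1 = x, φ_2 = x^2.
G =
  [2, 0, 2/3]
  [0, 2/3, 0]
  [2/3, 0, 2/5],
b = (-8/3, 22/15, -16/15).
Solving gives a_0 = -1, a_1 = 11/5, a_2 = -1, so
  g(x) = -x^2 + 11*x/5 - 1.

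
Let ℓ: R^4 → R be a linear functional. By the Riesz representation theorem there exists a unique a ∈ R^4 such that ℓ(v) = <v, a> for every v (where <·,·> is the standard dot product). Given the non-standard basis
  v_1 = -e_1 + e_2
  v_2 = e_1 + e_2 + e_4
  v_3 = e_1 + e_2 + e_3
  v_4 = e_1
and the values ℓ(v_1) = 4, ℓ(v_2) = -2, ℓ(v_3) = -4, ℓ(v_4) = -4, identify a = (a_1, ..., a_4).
a = (-4, 0, 0, 2)

Write a = (a_1, ..., a_4) in the standard basis. For each basis vector v_i, ℓ(v_i) = <v_i, a> is a linear equation in the a_j's. Collect the n equations into a matrix system V a = ℓ, where row i of V is v_i (expressed in the standard basis). Since V is invertible (lower-triangular with 1s on the diagonal, up to permutation), solve by back-substitution:
  V =
[[-1, 1, 0, 0],
 [1, 1, 0, 1],
 [1, 1, 1, 0],
 [1, 0, 0, 0]]
  V a = (4, -2, -4, -4)
Solving gives a = (-4, 0, 0, 2).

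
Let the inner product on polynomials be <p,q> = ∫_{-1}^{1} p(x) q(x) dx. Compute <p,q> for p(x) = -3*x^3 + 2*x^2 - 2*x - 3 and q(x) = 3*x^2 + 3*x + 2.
<p,q> = -308/15

Expand the product: p(x)·q(x) = -9*x^5 - 3*x^4 - 6*x^3 - 11*x^2 - 13*x - 6.
∫_{-1}^{1} of each monomial x^k gives [2/(k+1) if k even, 0 if k odd]. Integrating term-by-term (or equivalently evaluating the antiderivative F(x) = -3*x^6/2 - 3*x^5/5 - 3*x^4/2 - 11*x^3/3 - 13*x^2/2 - 6*x at the endpoints):
  F(1) − F(−1) = -593/30 − (23/30) = -308/15.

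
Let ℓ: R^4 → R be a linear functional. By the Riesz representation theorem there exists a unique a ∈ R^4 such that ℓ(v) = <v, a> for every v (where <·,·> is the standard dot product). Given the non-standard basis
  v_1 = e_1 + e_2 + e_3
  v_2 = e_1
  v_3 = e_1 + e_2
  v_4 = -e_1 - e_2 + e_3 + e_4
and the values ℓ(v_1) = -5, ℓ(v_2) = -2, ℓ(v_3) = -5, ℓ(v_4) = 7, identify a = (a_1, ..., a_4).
a = (-2, -3, 0, 2)

Write a = (a_1, ..., a_4) in the standard basis. For each basis vector v_i, ℓ(v_i) = <v_i, a> is a linear equation in the a_j's. Collect the n equations into a matrix system V a = ℓ, where row i of V is v_i (expressed in the standard basis). Since V is invertible (lower-triangular with 1s on the diagonal, up to permutation), solve by back-substitution:
  V =
[[1, 1, 1, 0],
 [1, 0, 0, 0],
 [1, 1, 0, 0],
 [-1, -1, 1, 1]]
  V a = (-5, -2, -5, 7)
Solving gives a = (-2, -3, 0, 2).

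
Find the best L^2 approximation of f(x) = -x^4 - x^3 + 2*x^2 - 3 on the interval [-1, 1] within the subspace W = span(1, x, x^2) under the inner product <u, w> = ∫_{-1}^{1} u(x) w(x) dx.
g(x) = 8*x^2/7 - 3*x/5 - 102/35

The best approximation g ∈ W is the orthogonal projection of f onto W. Writing g = a_0 + a_1 x + a_2 x^2, the coefficients solve the normal equations G · a = b where
  G_{ij} = <φ_i, φ_j> and b_i = <f, φ_i>, with φ_0 = 1, φ_1 = x, φ_2 = x^2.
G =
  [2, 0, 2/3]
  [0, 2/3, 0]
  [2/3, 0, 2/5],
b = (-76/15, -2/5, -52/35).
Solving gives a_0 = -102/35, a_1 = -3/5, a_2 = 8/7, so
  g(x) = 8*x^2/7 - 3*x/5 - 102/35.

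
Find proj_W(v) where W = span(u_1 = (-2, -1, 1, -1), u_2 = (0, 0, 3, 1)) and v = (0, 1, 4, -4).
proj_W(v) = (-18/11, -9/11, 30/11, -2/11)

Set up U = [u_1 | ... | u_2] ∈ R^(4×2). The projector onto W = col(U) is P = U (U^T U)^(-1) U^T.
Compute U^T U =
  [7, 2]
  [2, 10],
and U^T v = (7, 8).
Solve U^T U · c = U^T v for the coefficients: c = (9/11, 7/11). The projection is proj_W(v) = U c.
Check: (v - proj_W(v)) · u_1 = 0  (should be 0).
Check: (v - proj_W(v)) · u_2 = 0  (should be 0).
Result: proj_W(v) = (-18/11, -9/11, 30/11, -2/11).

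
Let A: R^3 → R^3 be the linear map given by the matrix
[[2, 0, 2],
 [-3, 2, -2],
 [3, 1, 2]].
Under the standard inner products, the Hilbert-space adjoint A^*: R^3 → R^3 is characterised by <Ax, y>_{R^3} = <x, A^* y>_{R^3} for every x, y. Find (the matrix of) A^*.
A^* = A^T =
[[2, -3, 3],
 [0, 2, 1],
 [2, -2, 2]]

For real matrices with standard dot products, the defining identity <Ax, y> = <x, A^* y> gives (Ax)^T y = x^T (A^*) y, i.e. x^T A^T y = x^T (A^*) y. Since this holds for all x, y, we must have A^* = A^T. Therefore
A^* =
[[2, -3, 3],
 [0, 2, 1],
 [2, -2, 2]].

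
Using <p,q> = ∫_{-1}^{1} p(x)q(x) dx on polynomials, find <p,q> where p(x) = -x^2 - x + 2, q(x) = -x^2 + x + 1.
<p,q> = 26/15

Expand the product: p(x)·q(x) = x^4 - 4*x^2 + x + 2.
∫_{-1}^{1} of each monomial x^k gives [2/(k+1) if k even, 0 if k odd]. Integrating term-by-term (or equivalently evaluating the antiderivative F(x) = x^5/5 - 4*x^3/3 + x^2/2 + 2*x at the endpoints):
  F(1) − F(−1) = 41/30 − (-11/30) = 26/15.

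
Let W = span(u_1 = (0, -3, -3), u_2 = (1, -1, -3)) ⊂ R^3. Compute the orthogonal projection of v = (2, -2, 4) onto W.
proj_W(v) = (-4/3, -1/3, 7/3)

Set up U = [u_1 | ... | u_2] ∈ R^(3×2). The projector onto W = col(U) is P = U (U^T U)^(-1) U^T.
Compute U^T U =
  [18, 12]
  [12, 11],
and U^T v = (-6, -8).
Solve U^T U · c = U^T v for the coefficients: c = (5/9, -4/3). The projection is proj_W(v) = U c.
Check: (v - proj_W(v)) · u_1 = 0  (should be 0).
Check: (v - proj_W(v)) · u_2 = 0  (should be 0).
Result: proj_W(v) = (-4/3, -1/3, 7/3).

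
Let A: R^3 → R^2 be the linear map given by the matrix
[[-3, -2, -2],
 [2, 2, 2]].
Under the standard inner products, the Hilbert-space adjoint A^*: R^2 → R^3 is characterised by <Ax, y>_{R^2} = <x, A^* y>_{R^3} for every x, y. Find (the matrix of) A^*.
A^* = A^T =
[[-3, 2],
 [-2, 2],
 [-2, 2]]

For real matrices with standard dot products, the defining identity <Ax, y> = <x, A^* y> gives (Ax)^T y = x^T (A^*) y, i.e. x^T A^T y = x^T (A^*) y. Since this holds for all x, y, we must have A^* = A^T. Therefore
A^* =
[[-3, 2],
 [-2, 2],
 [-2, 2]].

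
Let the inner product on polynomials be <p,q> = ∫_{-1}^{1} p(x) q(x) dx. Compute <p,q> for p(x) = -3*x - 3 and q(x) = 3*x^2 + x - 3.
<p,q> = 10

Expand the product: p(x)·q(x) = -9*x^3 - 12*x^2 + 6*x + 9.
∫_{-1}^{1} of each monomial x^k gives [2/(k+1) if k even, 0 if k odd]. Integrating term-by-term (or equivalently evaluating the antiderivative F(x) = -9*x^4/4 - 4*x^3 + 3*x^2 + 9*x at the endpoints):
  F(1) − F(−1) = 23/4 − (-17/4) = 10.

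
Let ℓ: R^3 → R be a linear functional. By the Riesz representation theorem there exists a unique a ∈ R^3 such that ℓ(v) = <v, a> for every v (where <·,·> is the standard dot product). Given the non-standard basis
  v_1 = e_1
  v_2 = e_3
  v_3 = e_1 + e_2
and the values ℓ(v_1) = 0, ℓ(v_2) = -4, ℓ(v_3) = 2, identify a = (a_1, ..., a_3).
a = (0, 2, -4)

Write a = (a_1, ..., a_3) in the standard basis. For each basis vector v_i, ℓ(v_i) = <v_i, a> is a linear equation in the a_j's. Collect the n equations into a matrix system V a = ℓ, where row i of V is v_i (expressed in the standard basis). Since V is invertible (lower-triangular with 1s on the diagonal, up to permutation), solve by back-substitution:
  V =
[[1, 0, 0],
 [0, 0, 1],
 [1, 1, 0]]
  V a = (0, -4, 2)
Solving gives a = (0, 2, -4).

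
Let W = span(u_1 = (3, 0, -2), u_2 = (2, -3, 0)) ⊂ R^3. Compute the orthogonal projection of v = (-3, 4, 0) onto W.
proj_W(v) = (-387/133, 540/133, 18/133)

Set up U = [u_1 | ... | u_2] ∈ R^(3×2). The projector onto W = col(U) is P = U (U^T U)^(-1) U^T.
Compute U^T U =
  [13, 6]
  [6, 13],
and U^T v = (-9, -18).
Solve U^T U · c = U^T v for the coefficients: c = (-9/133, -180/133). The projection is proj_W(v) = U c.
Check: (v - proj_W(v)) · u_1 = 0  (should be 0).
Check: (v - proj_W(v)) · u_2 = 0  (should be 0).
Result: proj_W(v) = (-387/133, 540/133, 18/133).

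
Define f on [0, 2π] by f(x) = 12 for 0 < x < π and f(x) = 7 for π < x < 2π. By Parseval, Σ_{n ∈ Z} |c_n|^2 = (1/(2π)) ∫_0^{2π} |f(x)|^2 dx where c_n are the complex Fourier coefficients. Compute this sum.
Σ |c_n|^2 = 193/2

Parseval equates the L^2 energy of f (normalised by 1/(2π)) with the ℓ^2 sum of its Fourier coefficients: (1/(2π)) ∫_0^{2π} |f|^2 = Σ |c_n|^2.
Compute the left side: (1/(2π)) [∫_0^π 12^2 dx + ∫_π^{2π} 7^2 dx] = (1/(2π)) · (144π + 49π) = (144 + 49)/2 = 193/2.
So Σ_{n ∈ Z} |c_n|^2 = 193/2.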